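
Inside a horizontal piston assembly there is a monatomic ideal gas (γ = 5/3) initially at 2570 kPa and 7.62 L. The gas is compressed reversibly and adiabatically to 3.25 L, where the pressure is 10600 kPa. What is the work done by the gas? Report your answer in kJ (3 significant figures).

W ≈ -22.3 kJ

Adiabatic: W = (P₁V₁ − P₂V₂)/(γ − 1) with γ = 5/3.
P₁V₁ = 19583 J, P₂V₂ = 34450 J.
W = (19583 − 34450) / 0.6667 = -22300 J.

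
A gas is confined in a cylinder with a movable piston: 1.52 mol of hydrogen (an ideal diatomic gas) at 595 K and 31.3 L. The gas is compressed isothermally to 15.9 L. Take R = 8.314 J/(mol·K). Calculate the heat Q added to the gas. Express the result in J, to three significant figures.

Isothermal ⇒ ΔU = 0, so Q = W = nRT ln(V₂/V₁).
Q = (1.52)(8.314)(595) ln(15.9/31.3) = 7519 × -0.6773 = -5093 J.

Q ≈ -5090 J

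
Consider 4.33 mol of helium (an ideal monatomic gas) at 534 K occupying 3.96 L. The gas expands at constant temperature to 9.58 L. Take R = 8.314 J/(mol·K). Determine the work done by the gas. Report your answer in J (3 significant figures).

Isothermal: W = nRT ln(V₂/V₁).
W = (4.33)(8.314)(534) × ln(9.58/3.96)
  = 19224 × 0.8834
W_by_gas = 16983 J.

W ≈ 17000 J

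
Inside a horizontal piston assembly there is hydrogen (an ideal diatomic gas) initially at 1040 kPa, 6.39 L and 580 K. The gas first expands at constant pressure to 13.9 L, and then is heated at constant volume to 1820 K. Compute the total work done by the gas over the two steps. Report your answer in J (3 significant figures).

Step 1 (isobaric): W = PΔV = (1040 kPa)(13.9 − 6.39 L) = 7810 J.
Step 2 (isochoric): W = 0 (constant volume).
W_total = 7810 + 0 = 7810 J.

W_total ≈ 7810 J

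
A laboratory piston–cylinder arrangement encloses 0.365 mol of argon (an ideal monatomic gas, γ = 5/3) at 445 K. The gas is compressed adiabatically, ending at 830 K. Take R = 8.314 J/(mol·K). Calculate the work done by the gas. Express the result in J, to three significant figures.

W ≈ -1750 J

Adiabatic ⇒ Q = 0, so W_by = −ΔU = nCᵥ(T₁ − T₂).
Cᵥ = 3R/2 = 12.47 J/(mol·K).
W = (0.365)(12.47)(445 − 830) = -1752 J.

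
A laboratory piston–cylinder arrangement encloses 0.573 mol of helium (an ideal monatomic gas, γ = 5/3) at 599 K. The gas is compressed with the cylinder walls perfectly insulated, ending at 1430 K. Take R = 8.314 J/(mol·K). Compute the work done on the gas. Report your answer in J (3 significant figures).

Adiabatic ⇒ Q = 0, so W_by = −ΔU = nCᵥ(T₁ − T₂).
Cᵥ = 3R/2 = 12.47 J/(mol·K).
W = (0.573)(12.47)(599 − 1430) = -5938 J.
Work on gas = −W_by = 5938 J.

W ≈ 5940 J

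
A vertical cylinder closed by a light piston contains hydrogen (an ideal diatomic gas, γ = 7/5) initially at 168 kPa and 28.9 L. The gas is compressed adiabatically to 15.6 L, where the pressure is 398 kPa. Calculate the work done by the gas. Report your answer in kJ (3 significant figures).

Adiabatic: W = (P₁V₁ − P₂V₂)/(γ − 1) with γ = 7/5.
P₁V₁ = 4855 J, P₂V₂ = 6209 J.
W = (4855 − 6209) / 0.4 = -3384 J.

W ≈ -3.38 kJ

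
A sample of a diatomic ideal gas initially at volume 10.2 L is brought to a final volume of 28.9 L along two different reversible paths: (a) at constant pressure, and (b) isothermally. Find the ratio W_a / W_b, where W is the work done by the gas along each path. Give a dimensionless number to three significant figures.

W_a / W_b ≈ 1.76

Path (a) isobaric: W = P₁(V₂ − V₁) → W_a/(P₁V₁) = 1.833.
Path (b) isothermal: W = P₁V₁ ln(V₂/V₁) → W_b/(P₁V₁) = 1.041.
W_a / W_b = 1.833 / 1.041 = 1.76.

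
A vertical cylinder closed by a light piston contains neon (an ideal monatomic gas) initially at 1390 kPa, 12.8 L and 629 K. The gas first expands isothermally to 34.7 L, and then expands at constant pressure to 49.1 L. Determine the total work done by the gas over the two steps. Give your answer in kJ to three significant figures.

Step 1 (isothermal): W = P₁V₁ ln(V₂/V₁) = (17792) ln(34.7/12.8) = 17744 J.
After step 1: P = 512.7 kPa, V = 34.7 L, T = 629 K.
Step 2 (isobaric): W = PΔV = (512.7 kPa)(49.1 − 34.7 L) = 7383 J.
W_total = 17744 + 7383 = 25127 J.

W_total ≈ 25.1 kJ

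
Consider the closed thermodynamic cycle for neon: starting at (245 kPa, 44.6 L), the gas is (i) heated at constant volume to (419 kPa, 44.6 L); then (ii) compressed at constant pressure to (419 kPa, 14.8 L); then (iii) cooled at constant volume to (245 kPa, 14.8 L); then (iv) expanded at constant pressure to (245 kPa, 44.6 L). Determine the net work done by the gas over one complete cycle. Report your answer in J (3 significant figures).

Constant-volume legs do no work.
W(ii) = (419)(14.8 − 44.6) = -12486 J; W(iv) = (245)(44.6 − 14.8) = 7301 J.
W_net = -12486 + 7301 = -5185 J (the counter-clockwise enclosed area).

W_net ≈ -5190 J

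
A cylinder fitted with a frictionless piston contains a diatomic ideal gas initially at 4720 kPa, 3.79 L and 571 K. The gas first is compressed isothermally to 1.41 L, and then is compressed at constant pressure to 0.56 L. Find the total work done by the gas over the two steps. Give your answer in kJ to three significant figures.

W_total ≈ -28.5 kJ

Step 1 (isothermal): W = P₁V₁ ln(V₂/V₁) = (17889) ln(1.41/3.79) = -17688 J.
After step 1: P = 12687 kPa, V = 1.41 L, T = 571 K.
Step 2 (isobaric): W = PΔV = (12687 kPa)(0.56 − 1.41 L) = -10784 J.
W_total = -17688 − 10784 = -28472 J.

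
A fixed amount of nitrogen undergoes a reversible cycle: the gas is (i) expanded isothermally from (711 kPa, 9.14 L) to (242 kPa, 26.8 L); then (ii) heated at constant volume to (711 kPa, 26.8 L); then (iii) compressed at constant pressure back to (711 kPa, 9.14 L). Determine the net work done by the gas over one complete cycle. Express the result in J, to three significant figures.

W_net ≈ -5570 J

Leg (i): W = PᵢVᵢ ln(V_f/Vᵢ) = (6499) ln(26.8/9.14) = 6991 J.
Leg (ii): W = 0.
Leg (iii): W = PΔV = (711)(9.14 − 26.8) = -12556 J.
W_net = 6991 − 12556 = -5566 J.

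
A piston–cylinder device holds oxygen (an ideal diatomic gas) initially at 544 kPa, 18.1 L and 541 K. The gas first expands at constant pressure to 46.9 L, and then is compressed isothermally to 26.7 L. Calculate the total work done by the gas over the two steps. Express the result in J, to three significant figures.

Step 1 (isobaric): W = PΔV = (544 kPa)(46.9 − 18.1 L) = 15667 J.
After step 1: P = 544 kPa, V = 46.9 L, T = 1402 K.
Step 2 (isothermal): W = P₁V₁ ln(V₂/V₁) = (25514) ln(26.7/46.9) = -14373 J.
W_total = 15667 − 14373 = 1294 J.

W_total ≈ 1290 J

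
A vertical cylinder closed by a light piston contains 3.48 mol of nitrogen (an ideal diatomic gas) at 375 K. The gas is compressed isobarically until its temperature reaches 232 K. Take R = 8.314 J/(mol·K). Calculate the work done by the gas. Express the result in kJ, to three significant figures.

W ≈ -4.14 kJ

Isobaric: W = P ΔV = nR ΔT.
W = (3.48)(8.314)(232 − 375) = -4137 J.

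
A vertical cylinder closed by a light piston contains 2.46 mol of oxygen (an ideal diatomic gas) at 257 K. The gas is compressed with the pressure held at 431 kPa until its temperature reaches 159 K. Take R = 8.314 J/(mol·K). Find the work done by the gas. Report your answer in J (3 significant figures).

W ≈ -2000 J

Isobaric: W = P ΔV = nR ΔT.
W = (2.46)(8.314)(159 − 257) = -2004 J.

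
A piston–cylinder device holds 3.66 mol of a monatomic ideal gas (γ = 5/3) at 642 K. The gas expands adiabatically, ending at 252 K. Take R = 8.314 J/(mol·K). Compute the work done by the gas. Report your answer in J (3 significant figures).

W ≈ 17800 J

Adiabatic ⇒ Q = 0, so W_by = −ΔU = nCᵥ(T₁ − T₂).
Cᵥ = 3R/2 = 12.47 J/(mol·K).
W = (3.66)(12.47)(642 − 252) = 17801 J.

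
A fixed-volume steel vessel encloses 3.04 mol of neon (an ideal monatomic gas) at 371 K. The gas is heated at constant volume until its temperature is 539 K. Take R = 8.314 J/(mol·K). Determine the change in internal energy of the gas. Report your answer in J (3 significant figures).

ΔU ≈ 6370 J

Constant volume ⇒ W = 0, so Q = ΔU = nCᵥΔT with Cᵥ = 3R/2 = 12.47 J/(mol·K).
ΔU = (3.04)(12.47)(539 − 371) = 6369 J.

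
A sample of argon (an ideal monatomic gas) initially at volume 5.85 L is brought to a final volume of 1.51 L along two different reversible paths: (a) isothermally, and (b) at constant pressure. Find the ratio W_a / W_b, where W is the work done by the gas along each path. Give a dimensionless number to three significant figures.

Path (a) isothermal: W = P₁V₁ ln(V₂/V₁) → W_a/(P₁V₁) = -1.354.
Path (b) isobaric: W = P₁(V₂ − V₁) → W_b/(P₁V₁) = -0.7419.
W_a / W_b = -1.354 / -0.7419 = 1.826.

W_a / W_b ≈ 1.83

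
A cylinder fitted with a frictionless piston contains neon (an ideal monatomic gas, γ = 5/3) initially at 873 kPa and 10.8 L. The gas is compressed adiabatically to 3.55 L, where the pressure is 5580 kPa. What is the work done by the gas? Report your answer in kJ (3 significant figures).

W ≈ -15.6 kJ

Adiabatic: W = (P₁V₁ − P₂V₂)/(γ − 1) with γ = 5/3.
P₁V₁ = 9428 J, P₂V₂ = 19809 J.
W = (9428 − 19809) / 0.6667 = -15571 J.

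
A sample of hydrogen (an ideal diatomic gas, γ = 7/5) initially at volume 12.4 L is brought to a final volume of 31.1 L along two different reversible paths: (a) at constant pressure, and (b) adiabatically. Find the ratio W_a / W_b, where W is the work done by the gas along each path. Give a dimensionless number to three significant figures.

W_a / W_b ≈ 1.96

Path (a) isobaric: W = P₁(V₂ − V₁) → W_a/(P₁V₁) = 1.508.
Path (b) adiabatic: W = P₁V₁(1 − (V₁/V₂)^(γ−1))/(γ−1) → W_b/(P₁V₁) = 0.7694.
W_a / W_b = 1.508 / 0.7694 = 1.96.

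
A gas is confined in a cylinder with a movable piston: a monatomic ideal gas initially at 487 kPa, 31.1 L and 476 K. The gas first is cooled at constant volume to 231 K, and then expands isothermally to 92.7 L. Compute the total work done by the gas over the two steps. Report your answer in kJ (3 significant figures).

Step 1 (isochoric): W = 0 (constant volume).
After step 1: P = 236.3 kPa (V unchanged).
Step 2 (isothermal): W = P₁V₁ ln(V₂/V₁) = (7350) ln(92.7/31.1) = 8028 J.
W_total = 0 + 8028 = 8028 J.

W_total ≈ 8.03 kJ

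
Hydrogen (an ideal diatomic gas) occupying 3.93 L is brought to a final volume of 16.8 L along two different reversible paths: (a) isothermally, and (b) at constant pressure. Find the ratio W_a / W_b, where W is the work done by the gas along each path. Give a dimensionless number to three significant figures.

W_a / W_b ≈ 0.444

Path (a) isothermal: W = P₁V₁ ln(V₂/V₁) → W_a/(P₁V₁) = 1.453.
Path (b) isobaric: W = P₁(V₂ − V₁) → W_b/(P₁V₁) = 3.275.
W_a / W_b = 1.453 / 3.275 = 0.4436.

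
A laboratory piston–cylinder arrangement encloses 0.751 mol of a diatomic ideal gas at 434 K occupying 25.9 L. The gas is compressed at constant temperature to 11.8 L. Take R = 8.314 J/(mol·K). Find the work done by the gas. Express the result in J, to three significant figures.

W ≈ -2130 J

Isothermal: W = nRT ln(V₂/V₁).
W = (0.751)(8.314)(434) × ln(11.8/25.9)
  = 2710 × -0.7861
W_by_gas = -2130 J.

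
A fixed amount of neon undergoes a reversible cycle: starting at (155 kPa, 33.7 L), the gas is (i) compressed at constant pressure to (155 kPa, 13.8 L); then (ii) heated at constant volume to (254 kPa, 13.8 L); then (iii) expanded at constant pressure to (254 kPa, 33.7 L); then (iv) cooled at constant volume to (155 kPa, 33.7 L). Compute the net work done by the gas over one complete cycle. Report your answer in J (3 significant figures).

W_net ≈ 1970 J

Constant-volume legs do no work.
W(i) = (155)(13.8 − 33.7) = -3085 J; W(iii) = (254)(33.7 − 13.8) = 5055 J.
W_net = -3085 + 5055 = 1970 J (the clockwise enclosed area).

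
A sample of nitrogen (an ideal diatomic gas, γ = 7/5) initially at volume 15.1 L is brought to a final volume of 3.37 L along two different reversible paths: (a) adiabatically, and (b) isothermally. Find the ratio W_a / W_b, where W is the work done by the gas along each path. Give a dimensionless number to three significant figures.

W_a / W_b ≈ 1.37

Path (a) adiabatic: W = P₁V₁(1 − (V₁/V₂)^(γ−1))/(γ−1) → W_a/(P₁V₁) = -2.055.
Path (b) isothermal: W = P₁V₁ ln(V₂/V₁) → W_b/(P₁V₁) = -1.5.
W_a / W_b = -2.055 / -1.5 = 1.37.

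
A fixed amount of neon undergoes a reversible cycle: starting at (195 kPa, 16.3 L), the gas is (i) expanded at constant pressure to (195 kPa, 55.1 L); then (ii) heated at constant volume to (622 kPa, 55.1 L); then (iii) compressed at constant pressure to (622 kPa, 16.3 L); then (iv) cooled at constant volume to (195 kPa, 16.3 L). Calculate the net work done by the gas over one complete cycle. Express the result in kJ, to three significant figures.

Constant-volume legs do no work.
W(i) = (195)(55.1 − 16.3) = 7566 J; W(iii) = (622)(16.3 − 55.1) = -24134 J.
W_net = 7566 − 24134 = -16568 J (the counter-clockwise enclosed area).

W_net ≈ -16.6 kJ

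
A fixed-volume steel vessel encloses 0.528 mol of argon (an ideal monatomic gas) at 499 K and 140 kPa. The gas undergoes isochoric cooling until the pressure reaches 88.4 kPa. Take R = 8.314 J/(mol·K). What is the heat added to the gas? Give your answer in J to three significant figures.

Q ≈ -1210 J

Constant volume ⇒ W = 0, so Q = ΔU = nCᵥΔT with Cᵥ = 3R/2 = 12.47 J/(mol·K).
At constant V, T₂/T₁ = P₂/P₁ ⇒ ΔT = T₁(P₂/P₁ − 1) = 499·(88.4/140 − 1) = -183.9 K.
ΔU = (0.528)(12.47)(-183.9) = -1211 J.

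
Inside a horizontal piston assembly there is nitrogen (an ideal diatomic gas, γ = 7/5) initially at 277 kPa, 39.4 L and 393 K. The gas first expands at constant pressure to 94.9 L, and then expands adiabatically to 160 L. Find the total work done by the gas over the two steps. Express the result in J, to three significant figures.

Step 1 (isobaric): W = PΔV = (277 kPa)(94.9 − 39.4 L) = 15374 J.
After step 1: P = 277 kPa, V = 94.9 L, T = 946.6 K.
Step 2 (adiabatic): W = (P₁V₁ − P₂V₂)/(γ−1) = (26287 − 21331)/0.4 = 12392 J.
W_total = 15374 + 12392 = 27765 J.

W_total ≈ 27800 J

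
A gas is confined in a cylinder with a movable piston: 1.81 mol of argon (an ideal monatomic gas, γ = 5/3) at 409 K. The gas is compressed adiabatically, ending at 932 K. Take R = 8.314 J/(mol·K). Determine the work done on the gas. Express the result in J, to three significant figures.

Adiabatic ⇒ Q = 0, so W_by = −ΔU = nCᵥ(T₁ − T₂).
Cᵥ = 3R/2 = 12.47 J/(mol·K).
W = (1.81)(12.47)(409 − 932) = -11805 J.
Work on gas = −W_by = 11805 J.

W ≈ 11800 J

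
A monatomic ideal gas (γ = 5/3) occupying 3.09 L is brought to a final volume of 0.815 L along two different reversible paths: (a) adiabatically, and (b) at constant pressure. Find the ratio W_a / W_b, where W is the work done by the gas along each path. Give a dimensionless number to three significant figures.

W_a / W_b ≈ 2.92

Path (a) adiabatic: W = P₁V₁(1 − (V₁/V₂)^(γ−1))/(γ−1) → W_a/(P₁V₁) = -2.147.
Path (b) isobaric: W = P₁(V₂ − V₁) → W_b/(P₁V₁) = -0.7362.
W_a / W_b = -2.147 / -0.7362 = 2.916.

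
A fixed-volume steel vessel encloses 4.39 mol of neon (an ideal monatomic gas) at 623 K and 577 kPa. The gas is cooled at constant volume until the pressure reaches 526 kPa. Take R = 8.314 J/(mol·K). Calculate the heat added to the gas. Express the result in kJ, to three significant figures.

Q ≈ -3.01 kJ

Constant volume ⇒ W = 0, so Q = ΔU = nCᵥΔT with Cᵥ = 3R/2 = 12.47 J/(mol·K).
At constant V, T₂/T₁ = P₂/P₁ ⇒ ΔT = T₁(P₂/P₁ − 1) = 623·(526/577 − 1) = -55.07 K.
ΔU = (4.39)(12.47)(-55.07) = -3015 J.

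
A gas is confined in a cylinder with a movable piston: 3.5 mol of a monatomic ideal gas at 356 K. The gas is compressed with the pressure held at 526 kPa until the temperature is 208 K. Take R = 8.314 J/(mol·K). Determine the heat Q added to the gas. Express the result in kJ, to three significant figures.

Q ≈ -10.8 kJ

Isobaric: W = nRΔT = (3.5)(8.314)(-148) = -4307 J.
ΔU = nCᵥΔT with Cᵥ = 3R/2: ΔU = (3.5)(12.47)(-148) = -6460 J.
Q = ΔU + W = -6460 − 4307 = -10767 J.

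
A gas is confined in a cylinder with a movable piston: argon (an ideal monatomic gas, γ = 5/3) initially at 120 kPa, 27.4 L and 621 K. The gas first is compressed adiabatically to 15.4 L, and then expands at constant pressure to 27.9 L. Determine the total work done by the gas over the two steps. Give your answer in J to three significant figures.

Step 1 (adiabatic): W = (P₁V₁ − P₂V₂)/(γ−1) = (3288 − 4828)/0.667 = -2310 J.
After step 1: P = 313.5 kPa, V = 15.4 L, T = 911.8 K.
Step 2 (isobaric): W = PΔV = (313.5 kPa)(27.9 − 15.4 L) = 3919 J.
W_total = -2310 + 3919 = 1609 J.

W_total ≈ 1610 J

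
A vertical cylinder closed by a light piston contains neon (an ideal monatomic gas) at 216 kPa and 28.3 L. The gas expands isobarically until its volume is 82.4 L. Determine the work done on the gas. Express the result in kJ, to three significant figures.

W ≈ -11.7 kJ

Isobaric: W = P ΔV.
W = (216 kPa)(82.4 − 28.3 L) = (216)(54.1) = 11686 J.
Work on gas = −W_by = -11686 J.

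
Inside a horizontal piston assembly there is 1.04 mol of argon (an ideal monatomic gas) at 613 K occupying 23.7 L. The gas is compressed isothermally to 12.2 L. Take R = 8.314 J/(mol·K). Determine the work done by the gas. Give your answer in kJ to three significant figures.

Isothermal: W = nRT ln(V₂/V₁).
W = (1.04)(8.314)(613) × ln(12.2/23.7)
  = 5300 × -0.664
W_by_gas = -3520 J.

W ≈ -3.52 kJ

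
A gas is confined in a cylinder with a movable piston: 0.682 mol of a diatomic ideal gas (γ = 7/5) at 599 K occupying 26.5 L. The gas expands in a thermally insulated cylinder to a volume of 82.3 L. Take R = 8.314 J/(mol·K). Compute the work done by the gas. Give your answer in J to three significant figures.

Adiabatic: TV^(γ−1) = const with γ = 7/5.
T₂ = T₁ (V₁/V₂)^(γ−1) = 599 × (26.5/82.3)^0.4 = 599 × 0.6355 = 380.7 K.
W_by = nCᵥ(T₁ − T₂) = (0.682)(20.79)(599 − 380.7) = 3095 J.

W ≈ 3090 J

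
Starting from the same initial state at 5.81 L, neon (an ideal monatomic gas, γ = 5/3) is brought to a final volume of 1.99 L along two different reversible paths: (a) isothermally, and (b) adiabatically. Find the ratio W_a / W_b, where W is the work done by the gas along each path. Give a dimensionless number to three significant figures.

Path (a) isothermal: W = P₁V₁ ln(V₂/V₁) → W_a/(P₁V₁) = -1.071.
Path (b) adiabatic: W = P₁V₁(1 − (V₁/V₂)^(γ−1))/(γ−1) → W_b/(P₁V₁) = -1.564.
W_a / W_b = -1.071 / -1.564 = 0.685.

W_a / W_b ≈ 0.685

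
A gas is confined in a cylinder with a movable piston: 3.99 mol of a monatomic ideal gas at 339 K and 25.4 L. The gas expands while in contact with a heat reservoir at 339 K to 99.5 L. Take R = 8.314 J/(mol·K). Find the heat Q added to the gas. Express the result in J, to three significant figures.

Q ≈ 15400 J

Isothermal ⇒ ΔU = 0, so Q = W = nRT ln(V₂/V₁).
Q = (3.99)(8.314)(339) ln(99.5/25.4) = 11246 × 1.365 = 15355 J.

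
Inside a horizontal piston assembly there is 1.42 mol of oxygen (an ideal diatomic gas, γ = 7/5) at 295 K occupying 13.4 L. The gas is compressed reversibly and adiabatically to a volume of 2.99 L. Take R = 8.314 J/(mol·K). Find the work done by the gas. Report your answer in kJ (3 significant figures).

W ≈ -7.16 kJ

Adiabatic: TV^(γ−1) = const with γ = 7/5.
T₂ = T₁ (V₁/V₂)^(γ−1) = 295 × (13.4/2.99)^0.4 = 295 × 1.822 = 537.5 K.
W_by = nCᵥ(T₁ − T₂) = (1.42)(20.79)(295 − 537.5) = -7158 J.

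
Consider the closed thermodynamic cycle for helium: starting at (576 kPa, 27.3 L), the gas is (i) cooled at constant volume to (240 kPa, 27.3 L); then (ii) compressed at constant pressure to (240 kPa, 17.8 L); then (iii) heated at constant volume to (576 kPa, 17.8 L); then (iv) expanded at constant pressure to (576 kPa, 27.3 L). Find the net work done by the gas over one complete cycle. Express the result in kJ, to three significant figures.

Constant-volume legs do no work.
W(ii) = (240)(17.8 − 27.3) = -2280 J; W(iv) = (576)(27.3 − 17.8) = 5472 J.
W_net = -2280 + 5472 = 3192 J (the clockwise enclosed area).

W_net ≈ 3.19 kJ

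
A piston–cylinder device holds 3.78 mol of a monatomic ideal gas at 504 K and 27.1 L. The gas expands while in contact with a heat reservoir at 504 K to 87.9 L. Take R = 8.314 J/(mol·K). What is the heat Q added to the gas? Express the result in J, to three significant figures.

Q ≈ 18600 J

Isothermal ⇒ ΔU = 0, so Q = W = nRT ln(V₂/V₁).
Q = (3.78)(8.314)(504) ln(87.9/27.1) = 15839 × 1.177 = 18637 J.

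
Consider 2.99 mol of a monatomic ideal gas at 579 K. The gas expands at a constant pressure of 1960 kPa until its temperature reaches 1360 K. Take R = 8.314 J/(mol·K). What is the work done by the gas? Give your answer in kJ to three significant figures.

W ≈ 19.4 kJ

Isobaric: W = P ΔV = nR ΔT.
W = (2.99)(8.314)(1360 − 579) = 19415 J.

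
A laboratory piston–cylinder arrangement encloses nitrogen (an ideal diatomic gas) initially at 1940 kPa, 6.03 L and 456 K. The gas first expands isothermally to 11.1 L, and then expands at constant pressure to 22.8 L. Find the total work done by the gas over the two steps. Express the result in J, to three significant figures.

Step 1 (isothermal): W = P₁V₁ ln(V₂/V₁) = (11698) ln(11.1/6.03) = 7138 J.
After step 1: P = 1054 kPa, V = 11.1 L, T = 456 K.
Step 2 (isobaric): W = PΔV = (1054 kPa)(22.8 − 11.1 L) = 12331 J.
W_total = 7138 + 12331 = 19469 J.

W_total ≈ 19500 J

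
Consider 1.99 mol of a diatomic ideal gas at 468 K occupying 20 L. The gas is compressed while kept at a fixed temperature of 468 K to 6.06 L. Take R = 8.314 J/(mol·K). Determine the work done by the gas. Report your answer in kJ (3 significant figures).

Isothermal: W = nRT ln(V₂/V₁).
W = (1.99)(8.314)(468) × ln(6.06/20)
  = 7743 × -1.194
W_by_gas = -9245 J.

W ≈ -9.25 kJ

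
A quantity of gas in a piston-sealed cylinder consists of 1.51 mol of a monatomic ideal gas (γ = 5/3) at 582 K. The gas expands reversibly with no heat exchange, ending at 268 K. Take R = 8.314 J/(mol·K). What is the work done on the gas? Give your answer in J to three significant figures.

W ≈ -5910 J

Adiabatic ⇒ Q = 0, so W_by = −ΔU = nCᵥ(T₁ − T₂).
Cᵥ = 3R/2 = 12.47 J/(mol·K).
W = (1.51)(12.47)(582 − 268) = 5913 J.
Work on gas = −W_by = -5913 J.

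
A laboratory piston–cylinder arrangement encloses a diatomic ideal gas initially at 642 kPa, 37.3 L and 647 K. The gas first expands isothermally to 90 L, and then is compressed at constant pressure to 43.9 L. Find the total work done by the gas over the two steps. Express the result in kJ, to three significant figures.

W_total ≈ 8.83 kJ

Step 1 (isothermal): W = P₁V₁ ln(V₂/V₁) = (23947) ln(90/37.3) = 21093 J.
After step 1: P = 266.1 kPa, V = 90 L, T = 647 K.
Step 2 (isobaric): W = PΔV = (266.1 kPa)(43.9 − 90 L) = -12266 J.
W_total = 21093 − 12266 = 8827 J.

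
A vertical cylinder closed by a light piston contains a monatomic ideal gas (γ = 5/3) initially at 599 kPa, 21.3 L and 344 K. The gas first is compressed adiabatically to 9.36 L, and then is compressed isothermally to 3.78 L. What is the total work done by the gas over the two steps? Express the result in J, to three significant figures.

Step 1 (adiabatic): W = (P₁V₁ − P₂V₂)/(γ−1) = (12759 − 22074)/0.667 = -13973 J.
After step 1: P = 2358 kPa, V = 9.36 L, T = 595.2 K.
Step 2 (isothermal): W = P₁V₁ ln(V₂/V₁) = (22074) ln(3.78/9.36) = -20015 J.
W_total = -13973 − 20015 = -33987 J.

W_total ≈ -34000 J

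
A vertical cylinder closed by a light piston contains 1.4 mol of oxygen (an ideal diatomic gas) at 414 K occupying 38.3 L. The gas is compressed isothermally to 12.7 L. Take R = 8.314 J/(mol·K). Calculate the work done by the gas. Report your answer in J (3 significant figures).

Isothermal: W = nRT ln(V₂/V₁).
W = (1.4)(8.314)(414) × ln(12.7/38.3)
  = 4819 × -1.104
W_by_gas = -5319 J.

W ≈ -5320 J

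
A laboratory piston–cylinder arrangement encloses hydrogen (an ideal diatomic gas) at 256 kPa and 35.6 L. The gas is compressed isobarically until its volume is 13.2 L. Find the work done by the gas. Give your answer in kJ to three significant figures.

Isobaric: W = P ΔV.
W = (256 kPa)(13.2 − 35.6 L) = (256)(-22.4) = -5734 J.

W ≈ -5.73 kJ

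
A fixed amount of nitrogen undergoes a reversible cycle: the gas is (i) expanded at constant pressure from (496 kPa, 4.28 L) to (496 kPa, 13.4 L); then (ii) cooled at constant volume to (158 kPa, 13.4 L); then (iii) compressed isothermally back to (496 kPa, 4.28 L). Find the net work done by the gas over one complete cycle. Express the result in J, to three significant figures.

Leg (i): W = PΔV = (496)(13.4 − 4.28) = 4524 J.
Leg (ii): W = 0.
Leg (iii): W = PᵢVᵢ ln(V_f/Vᵢ) = (2117) ln(4.28/13.4) = -2416 J.
W_net = 4524 − 2416 = 2107 J.

W_net ≈ 2110 J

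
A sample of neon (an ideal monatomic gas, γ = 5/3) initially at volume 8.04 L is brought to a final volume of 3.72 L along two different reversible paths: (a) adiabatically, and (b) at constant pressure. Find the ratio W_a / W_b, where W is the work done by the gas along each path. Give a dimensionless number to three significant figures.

Path (a) adiabatic: W = P₁V₁(1 − (V₁/V₂)^(γ−1))/(γ−1) → W_a/(P₁V₁) = -1.007.
Path (b) isobaric: W = P₁(V₂ − V₁) → W_b/(P₁V₁) = -0.5373.
W_a / W_b = -1.007 / -0.5373 = 1.875.

W_a / W_b ≈ 1.87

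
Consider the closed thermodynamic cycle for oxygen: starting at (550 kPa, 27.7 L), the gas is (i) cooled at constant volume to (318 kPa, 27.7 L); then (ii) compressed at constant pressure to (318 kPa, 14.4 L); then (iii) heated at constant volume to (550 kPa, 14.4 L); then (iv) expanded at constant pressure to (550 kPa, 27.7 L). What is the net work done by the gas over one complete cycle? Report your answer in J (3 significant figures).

Constant-volume legs do no work.
W(ii) = (318)(14.4 − 27.7) = -4229 J; W(iv) = (550)(27.7 − 14.4) = 7315 J.
W_net = -4229 + 7315 = 3086 J (the clockwise enclosed area).

W_net ≈ 3090 J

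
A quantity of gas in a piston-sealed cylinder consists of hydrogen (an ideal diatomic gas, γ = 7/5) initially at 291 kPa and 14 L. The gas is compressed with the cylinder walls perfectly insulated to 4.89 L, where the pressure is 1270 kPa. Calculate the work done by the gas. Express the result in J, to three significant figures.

Adiabatic: W = (P₁V₁ − P₂V₂)/(γ − 1) with γ = 7/5.
P₁V₁ = 4074 J, P₂V₂ = 6210 J.
W = (4074 − 6210) / 0.4 = -5341 J.

W ≈ -5340 J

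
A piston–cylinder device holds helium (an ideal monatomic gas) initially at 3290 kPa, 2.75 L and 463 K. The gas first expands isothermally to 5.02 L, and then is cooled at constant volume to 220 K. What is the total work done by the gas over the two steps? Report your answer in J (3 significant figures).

Step 1 (isothermal): W = P₁V₁ ln(V₂/V₁) = (9048) ln(5.02/2.75) = 5445 J.
Step 2 (isochoric): W = 0 (constant volume).
W_total = 5445 + 0 = 5445 J.

W_total ≈ 5450 J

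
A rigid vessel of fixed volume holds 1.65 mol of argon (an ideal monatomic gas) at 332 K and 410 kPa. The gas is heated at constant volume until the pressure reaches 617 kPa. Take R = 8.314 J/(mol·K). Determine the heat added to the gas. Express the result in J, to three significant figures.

Q ≈ 3450 J

Constant volume ⇒ W = 0, so Q = ΔU = nCᵥΔT with Cᵥ = 3R/2 = 12.47 J/(mol·K).
At constant V, T₂/T₁ = P₂/P₁ ⇒ ΔT = T₁(P₂/P₁ − 1) = 332·(617/410 − 1) = 167.6 K.
ΔU = (1.65)(12.47)(167.6) = 3449 J.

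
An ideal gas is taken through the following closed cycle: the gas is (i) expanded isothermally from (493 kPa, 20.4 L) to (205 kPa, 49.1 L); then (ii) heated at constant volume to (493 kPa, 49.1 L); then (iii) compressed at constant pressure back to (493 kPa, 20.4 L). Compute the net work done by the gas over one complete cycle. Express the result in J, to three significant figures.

W_net ≈ -5320 J

Leg (i): W = PᵢVᵢ ln(V_f/Vᵢ) = (10057) ln(49.1/20.4) = 8833 J.
Leg (ii): W = 0.
Leg (iii): W = PΔV = (493)(20.4 − 49.1) = -14149 J.
W_net = 8833 − 14149 = -5316 J.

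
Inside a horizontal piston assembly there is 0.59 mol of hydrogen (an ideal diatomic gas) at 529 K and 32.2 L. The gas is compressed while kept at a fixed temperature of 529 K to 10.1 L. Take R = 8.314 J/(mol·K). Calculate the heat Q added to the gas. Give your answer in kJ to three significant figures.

Q ≈ -3.01 kJ

Isothermal ⇒ ΔU = 0, so Q = W = nRT ln(V₂/V₁).
Q = (0.59)(8.314)(529) ln(10.1/32.2) = 2595 × -1.159 = -3009 J.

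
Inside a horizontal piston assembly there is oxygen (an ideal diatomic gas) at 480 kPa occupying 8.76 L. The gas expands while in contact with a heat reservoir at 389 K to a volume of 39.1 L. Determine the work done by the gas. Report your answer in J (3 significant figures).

W ≈ 6290 J

Isothermal: W = nRT ln(V₂/V₁) = P₁V₁ ln(V₂/V₁).
P₁V₁ = (480 kPa)(8.76 L) = 4205 J.
W = 4205 × ln(39.1/8.76) = 4205 × 1.496
W_by_gas = 6290 J.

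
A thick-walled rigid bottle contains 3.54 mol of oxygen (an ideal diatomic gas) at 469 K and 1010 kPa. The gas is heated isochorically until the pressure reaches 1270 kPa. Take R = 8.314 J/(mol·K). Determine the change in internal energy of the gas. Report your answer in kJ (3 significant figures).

ΔU ≈ 8.88 kJ

Constant volume ⇒ W = 0, so Q = ΔU = nCᵥΔT with Cᵥ = 5R/2 = 20.79 J/(mol·K).
At constant V, T₂/T₁ = P₂/P₁ ⇒ ΔT = T₁(P₂/P₁ − 1) = 469·(1270/1010 − 1) = 120.7 K.
ΔU = (3.54)(20.79)(120.7) = 8883 J.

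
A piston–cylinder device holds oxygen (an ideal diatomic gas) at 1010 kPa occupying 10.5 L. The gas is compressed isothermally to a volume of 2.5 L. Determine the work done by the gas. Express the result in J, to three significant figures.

Isothermal: W = nRT ln(V₂/V₁) = P₁V₁ ln(V₂/V₁).
P₁V₁ = (1010 kPa)(10.5 L) = 10605 J.
W = 10605 × ln(2.5/10.5) = 10605 × -1.435
W_by_gas = -15219 J.

W ≈ -15200 J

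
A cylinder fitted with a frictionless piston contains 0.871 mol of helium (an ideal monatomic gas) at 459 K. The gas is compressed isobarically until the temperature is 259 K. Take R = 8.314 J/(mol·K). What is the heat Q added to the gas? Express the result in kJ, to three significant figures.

Q ≈ -3.62 kJ

Isobaric: W = nRΔT = (0.871)(8.314)(-200) = -1448 J.
ΔU = nCᵥΔT with Cᵥ = 3R/2: ΔU = (0.871)(12.47)(-200) = -2172 J.
Q = ΔU + W = -2172 − 1448 = -3621 J.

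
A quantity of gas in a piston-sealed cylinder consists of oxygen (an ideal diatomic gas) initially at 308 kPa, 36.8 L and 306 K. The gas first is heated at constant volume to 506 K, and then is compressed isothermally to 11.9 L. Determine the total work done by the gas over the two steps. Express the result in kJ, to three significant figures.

W_total ≈ -21.2 kJ

Step 1 (isochoric): W = 0 (constant volume).
After step 1: P = 509.3 kPa (V unchanged).
Step 2 (isothermal): W = P₁V₁ ln(V₂/V₁) = (18743) ln(11.9/36.8) = -21160 J.
W_total = 0 − 21160 = -21160 J.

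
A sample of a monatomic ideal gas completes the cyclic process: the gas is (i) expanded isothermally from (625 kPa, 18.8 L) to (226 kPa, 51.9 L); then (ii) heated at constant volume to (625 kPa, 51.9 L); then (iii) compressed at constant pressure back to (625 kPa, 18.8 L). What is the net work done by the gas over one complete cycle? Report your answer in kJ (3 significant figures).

Leg (i): W = PᵢVᵢ ln(V_f/Vᵢ) = (11750) ln(51.9/18.8) = 11932 J.
Leg (ii): W = 0.
Leg (iii): W = PΔV = (625)(18.8 − 51.9) = -20687 J.
W_net = 11932 − 20687 = -8756 J.

W_net ≈ -8.76 kJ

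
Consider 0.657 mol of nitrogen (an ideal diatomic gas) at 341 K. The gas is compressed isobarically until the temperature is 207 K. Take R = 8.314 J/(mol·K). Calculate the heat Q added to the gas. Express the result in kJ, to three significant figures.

Q ≈ -2.56 kJ

Isobaric: W = nRΔT = (0.657)(8.314)(-134) = -731.9 J.
ΔU = nCᵥΔT with Cᵥ = 5R/2: ΔU = (0.657)(20.79)(-134) = -1830 J.
Q = ΔU + W = -1830 − 731.9 = -2562 J.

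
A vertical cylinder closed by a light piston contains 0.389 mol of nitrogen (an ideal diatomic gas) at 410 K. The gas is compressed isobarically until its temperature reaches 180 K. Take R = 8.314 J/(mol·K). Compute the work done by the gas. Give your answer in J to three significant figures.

Isobaric: W = P ΔV = nR ΔT.
W = (0.389)(8.314)(180 − 410) = -743.9 J.

W ≈ -744 J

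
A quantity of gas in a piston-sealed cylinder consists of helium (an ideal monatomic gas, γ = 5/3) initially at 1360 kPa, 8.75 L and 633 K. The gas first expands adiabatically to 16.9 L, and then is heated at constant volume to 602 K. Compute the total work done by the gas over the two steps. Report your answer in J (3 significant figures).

W_total ≈ 6340 J

Step 1 (adiabatic): W = (P₁V₁ − P₂V₂)/(γ−1) = (11900 − 7673)/0.667 = 6341 J.
Step 2 (isochoric): W = 0 (constant volume).
W_total = 6341 + 0 = 6341 J.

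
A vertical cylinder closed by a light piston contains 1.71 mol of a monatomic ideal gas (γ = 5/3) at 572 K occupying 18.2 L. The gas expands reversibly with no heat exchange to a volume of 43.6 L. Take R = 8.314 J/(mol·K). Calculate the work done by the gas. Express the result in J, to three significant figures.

W ≈ 5380 J

Adiabatic: TV^(γ−1) = const with γ = 5/3.
T₂ = T₁ (V₁/V₂)^(γ−1) = 572 × (18.2/43.6)^0.667 = 572 × 0.5585 = 319.5 K.
W_by = nCᵥ(T₁ − T₂) = (1.71)(12.47)(572 − 319.5) = 5385 J.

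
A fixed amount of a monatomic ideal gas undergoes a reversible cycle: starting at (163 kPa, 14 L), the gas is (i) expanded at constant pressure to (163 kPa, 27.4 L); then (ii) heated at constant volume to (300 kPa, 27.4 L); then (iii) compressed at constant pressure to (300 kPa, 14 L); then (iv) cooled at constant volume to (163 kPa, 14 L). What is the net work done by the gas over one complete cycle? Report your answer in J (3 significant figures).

W_net ≈ -1840 J

Constant-volume legs do no work.
W(i) = (163)(27.4 − 14) = 2184 J; W(iii) = (300)(14 − 27.4) = -4020 J.
W_net = 2184 − 4020 = -1836 J (the counter-clockwise enclosed area).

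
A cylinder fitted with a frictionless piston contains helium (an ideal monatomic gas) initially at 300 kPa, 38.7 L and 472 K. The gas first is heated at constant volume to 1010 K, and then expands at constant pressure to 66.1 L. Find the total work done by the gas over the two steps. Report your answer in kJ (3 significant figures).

Step 1 (isochoric): W = 0 (constant volume).
After step 1: P = 641.9 kPa (V unchanged).
Step 2 (isobaric): W = PΔV = (641.9 kPa)(66.1 − 38.7 L) = 17589 J.
W_total = 0 + 17589 = 17589 J.

W_total ≈ 17.6 kJ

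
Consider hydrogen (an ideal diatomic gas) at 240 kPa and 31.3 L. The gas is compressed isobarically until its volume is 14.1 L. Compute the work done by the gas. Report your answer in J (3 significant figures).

Isobaric: W = P ΔV.
W = (240 kPa)(14.1 − 31.3 L) = (240)(-17.2) = -4128 J.

W ≈ -4130 J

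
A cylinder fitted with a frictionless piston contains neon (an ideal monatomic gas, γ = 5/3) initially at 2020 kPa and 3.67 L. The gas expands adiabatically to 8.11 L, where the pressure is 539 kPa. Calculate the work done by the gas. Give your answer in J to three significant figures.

W ≈ 4560 J

Adiabatic: W = (P₁V₁ − P₂V₂)/(γ − 1) with γ = 5/3.
P₁V₁ = 7413 J, P₂V₂ = 4371 J.
W = (7413 − 4371) / 0.6667 = 4563 J.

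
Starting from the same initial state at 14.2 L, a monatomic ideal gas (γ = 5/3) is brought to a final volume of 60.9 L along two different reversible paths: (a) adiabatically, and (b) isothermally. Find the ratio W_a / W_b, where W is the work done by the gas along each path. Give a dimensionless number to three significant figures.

Path (a) adiabatic: W = P₁V₁(1 − (V₁/V₂)^(γ−1))/(γ−1) → W_a/(P₁V₁) = 0.9318.
Path (b) isothermal: W = P₁V₁ ln(V₂/V₁) → W_b/(P₁V₁) = 1.456.
W_a / W_b = 0.9318 / 1.456 = 0.6399.

W_a / W_b ≈ 0.640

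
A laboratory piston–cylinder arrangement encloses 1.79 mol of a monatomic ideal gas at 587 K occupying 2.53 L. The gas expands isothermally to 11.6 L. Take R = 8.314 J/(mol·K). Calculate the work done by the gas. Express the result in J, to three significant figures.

Isothermal: W = nRT ln(V₂/V₁).
W = (1.79)(8.314)(587) × ln(11.6/2.53)
  = 8736 × 1.523
W_by_gas = 13303 J.

W ≈ 13300 J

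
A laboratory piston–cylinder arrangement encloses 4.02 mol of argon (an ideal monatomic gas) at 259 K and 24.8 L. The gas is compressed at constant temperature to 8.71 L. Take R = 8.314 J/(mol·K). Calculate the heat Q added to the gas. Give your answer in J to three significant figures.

Q ≈ -9060 J

Isothermal ⇒ ΔU = 0, so Q = W = nRT ln(V₂/V₁).
Q = (4.02)(8.314)(259) ln(8.71/24.8) = 8656 × -1.046 = -9058 J.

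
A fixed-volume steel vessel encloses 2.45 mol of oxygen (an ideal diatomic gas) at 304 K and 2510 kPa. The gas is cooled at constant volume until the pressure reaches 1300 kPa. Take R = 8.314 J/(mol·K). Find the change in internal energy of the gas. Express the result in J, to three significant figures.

ΔU ≈ -7460 J

Constant volume ⇒ W = 0, so Q = ΔU = nCᵥΔT with Cᵥ = 5R/2 = 20.79 J/(mol·K).
At constant V, T₂/T₁ = P₂/P₁ ⇒ ΔT = T₁(P₂/P₁ − 1) = 304·(1300/2510 − 1) = -146.5 K.
ΔU = (2.45)(20.79)(-146.5) = -7463 J.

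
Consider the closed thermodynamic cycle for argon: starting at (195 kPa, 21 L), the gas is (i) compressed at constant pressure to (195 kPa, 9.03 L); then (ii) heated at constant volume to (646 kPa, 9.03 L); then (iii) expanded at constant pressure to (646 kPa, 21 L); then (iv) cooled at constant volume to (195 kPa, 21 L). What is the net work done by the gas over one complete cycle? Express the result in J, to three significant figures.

W_net ≈ 5400 J

Constant-volume legs do no work.
W(i) = (195)(9.03 − 21) = -2334 J; W(iii) = (646)(21 − 9.03) = 7733 J.
W_net = -2334 + 7733 = 5398 J (the clockwise enclosed area).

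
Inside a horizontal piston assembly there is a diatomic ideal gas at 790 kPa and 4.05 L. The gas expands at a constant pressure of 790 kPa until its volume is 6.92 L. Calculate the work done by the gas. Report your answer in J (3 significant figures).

Isobaric: W = P ΔV.
W = (790 kPa)(6.92 − 4.05 L) = (790)(2.87) = 2267 J.

W ≈ 2270 J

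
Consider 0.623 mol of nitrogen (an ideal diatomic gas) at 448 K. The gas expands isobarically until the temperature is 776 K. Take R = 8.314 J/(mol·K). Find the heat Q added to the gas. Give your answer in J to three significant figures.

Q ≈ 5950 J

Isobaric: W = nRΔT = (0.623)(8.314)(328) = 1699 J.
ΔU = nCᵥΔT with Cᵥ = 5R/2: ΔU = (0.623)(20.79)(328) = 4247 J.
Q = ΔU + W = 4247 + 1699 = 5946 J.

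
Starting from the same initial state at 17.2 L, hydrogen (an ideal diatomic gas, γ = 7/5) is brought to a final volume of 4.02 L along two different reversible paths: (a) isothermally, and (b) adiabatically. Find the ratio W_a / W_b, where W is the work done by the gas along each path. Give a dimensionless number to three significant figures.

Path (a) isothermal: W = P₁V₁ ln(V₂/V₁) → W_a/(P₁V₁) = -1.454.
Path (b) adiabatic: W = P₁V₁(1 − (V₁/V₂)^(γ−1))/(γ−1) → W_b/(P₁V₁) = -1.972.
W_a / W_b = -1.454 / -1.972 = 0.7373.

W_a / W_b ≈ 0.737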